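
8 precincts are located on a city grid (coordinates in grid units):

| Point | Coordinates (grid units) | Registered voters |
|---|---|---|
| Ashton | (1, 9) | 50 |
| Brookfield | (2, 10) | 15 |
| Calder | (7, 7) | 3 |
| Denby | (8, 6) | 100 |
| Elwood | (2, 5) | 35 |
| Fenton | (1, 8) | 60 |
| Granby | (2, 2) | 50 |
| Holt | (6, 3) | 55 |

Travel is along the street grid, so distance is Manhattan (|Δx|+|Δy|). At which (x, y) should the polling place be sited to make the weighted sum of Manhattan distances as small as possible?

(2, 6)

Manhattan distance separates: Σwᵢ(|x−xᵢ|+|y−yᵢ|) = Σwᵢ|x−xᵢ| + Σwᵢ|y−yᵢ|, so x and y are optimised independently as 1-D weighted medians.
Total weight W = 368; half = 184.
x-coordinate, sorted with cumulative weight:
  x=1 (Ashton, w=50) cum 50
  x=1 (Fenton, w=60) cum 110
  x=2 (Brookfield, w=15) cum 125
  x=2 (Elwood, w=35) cum 160
  x=2 (Granby, w=50) cum 210  ← median
  x=6 (Holt, w=55) cum 265
  x=7 (Calder, w=3) cum 268
  x=8 (Denby, w=100) cum 368
⇒ x* = 2
y-coordinate, sorted with cumulative weight:
  y=2 (Granby, w=50) cum 50
  y=3 (Holt, w=55) cum 105
  y=5 (Elwood, w=35) cum 140
  y=6 (Denby, w=100) cum 240  ← median
  y=7 (Calder, w=3) cum 243
  y=8 (Fenton, w=60) cum 303
  y=9 (Ashton, w=50) cum 353
  y=10 (Brookfield, w=15) cum 368
⇒ y* = 6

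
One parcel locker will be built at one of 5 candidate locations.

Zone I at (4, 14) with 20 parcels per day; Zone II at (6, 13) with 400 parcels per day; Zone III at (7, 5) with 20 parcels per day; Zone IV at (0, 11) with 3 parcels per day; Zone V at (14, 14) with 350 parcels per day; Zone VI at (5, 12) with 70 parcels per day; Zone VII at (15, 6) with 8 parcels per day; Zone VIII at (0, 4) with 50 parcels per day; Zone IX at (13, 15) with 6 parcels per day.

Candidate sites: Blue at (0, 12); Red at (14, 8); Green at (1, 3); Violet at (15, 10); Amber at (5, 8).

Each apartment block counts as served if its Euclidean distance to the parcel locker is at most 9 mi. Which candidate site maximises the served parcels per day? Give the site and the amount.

Amber, covering 563

Coverage radius r = 9 mi; a point is covered iff (Δx)²+(Δy)² ≤ 9² = 81.
  Blue (0, 12): covers {Zone I, Zone II, Zone IV, Zone VI, Zone VIII} → 543
  Red (14, 8): covers {Zone III, Zone V, Zone VII, Zone IX} → 384
  Green (1, 3): covers {Zone III, Zone IV, Zone VIII} → 73
  Violet (15, 10): covers {Zone V, Zone VII, Zone IX} → 364
  Amber (5, 8): covers {Zone I, Zone II, Zone III, Zone IV, Zone VI, Zone VIII} → 563
Maximum coverage at Amber: 563 parcels per day.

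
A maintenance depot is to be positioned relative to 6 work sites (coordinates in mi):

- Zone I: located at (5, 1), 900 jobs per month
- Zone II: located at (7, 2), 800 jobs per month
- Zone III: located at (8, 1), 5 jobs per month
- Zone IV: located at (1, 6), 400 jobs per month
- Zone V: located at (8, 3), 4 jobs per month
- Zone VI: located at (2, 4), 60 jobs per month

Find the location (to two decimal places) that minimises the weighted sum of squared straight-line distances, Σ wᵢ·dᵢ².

(4.93, 2.38)

The minimiser of Σwᵢ‖p−pᵢ‖² is the weighted centroid p* = (Σwᵢpᵢ)/(Σwᵢ).
Σwᵢ = 2169.
Σwᵢxᵢ = 900·5 + 800·7 + 5·8 + 400·1 + 4·8 + 60·2 = 10692.
Σwᵢyᵢ = 900·1 + 800·2 + 5·1 + 400·6 + 4·3 + 60·4 = 5157.
x* = 10692/2169 = 4.93, y* = 5157/2169 = 2.38.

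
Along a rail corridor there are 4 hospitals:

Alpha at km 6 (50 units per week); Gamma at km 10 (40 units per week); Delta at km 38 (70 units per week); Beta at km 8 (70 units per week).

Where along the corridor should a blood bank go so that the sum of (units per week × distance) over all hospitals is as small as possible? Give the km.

x = 8

For a sum of weighted absolute distances on a line, the optimum is the weighted median (not the mean). Total weight W = 230; half-weight = 115.
Sort by position and accumulate weight:
  km 6 (Alpha, w=50) → cum 50
  km 8 (Beta, w=70) → cum 120  ≥ 115 → median here
  km 10 (Gamma, w=40) → cum 160
  km 38 (Delta, w=70) → cum 230
Optimal location: km 8.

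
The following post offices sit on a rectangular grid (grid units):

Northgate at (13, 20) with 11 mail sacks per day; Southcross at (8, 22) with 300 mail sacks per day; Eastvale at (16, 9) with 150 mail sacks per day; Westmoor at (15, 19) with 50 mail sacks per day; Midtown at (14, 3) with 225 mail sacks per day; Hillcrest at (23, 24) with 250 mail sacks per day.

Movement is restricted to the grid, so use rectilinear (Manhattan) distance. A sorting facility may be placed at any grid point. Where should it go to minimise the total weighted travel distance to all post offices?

Manhattan distance separates: Σwᵢ(|x−xᵢ|+|y−yᵢ|) = Σwᵢ|x−xᵢ| + Σwᵢ|y−yᵢ|, so x and y are optimised independently as 1-D weighted medians.
Total weight W = 986; half = 493.
x-coordinate, sorted with cumulative weight:
  x=8 (Southcross, w=300) cum 300
  x=13 (Northgate, w=11) cum 311
  x=14 (Midtown, w=225) cum 536  ← median
  x=15 (Westmoor, w=50) cum 586
  x=16 (Eastvale, w=150) cum 736
  x=23 (Hillcrest, w=250) cum 986
⇒ x* = 14
y-coordinate, sorted with cumulative weight:
  y=3 (Midtown, w=225) cum 225
  y=9 (Eastvale, w=150) cum 375
  y=19 (Westmoor, w=50) cum 425
  y=20 (Northgate, w=11) cum 436
  y=22 (Southcross, w=300) cum 736  ← median
  y=24 (Hillcrest, w=250) cum 986
⇒ y* = 22

(14, 22)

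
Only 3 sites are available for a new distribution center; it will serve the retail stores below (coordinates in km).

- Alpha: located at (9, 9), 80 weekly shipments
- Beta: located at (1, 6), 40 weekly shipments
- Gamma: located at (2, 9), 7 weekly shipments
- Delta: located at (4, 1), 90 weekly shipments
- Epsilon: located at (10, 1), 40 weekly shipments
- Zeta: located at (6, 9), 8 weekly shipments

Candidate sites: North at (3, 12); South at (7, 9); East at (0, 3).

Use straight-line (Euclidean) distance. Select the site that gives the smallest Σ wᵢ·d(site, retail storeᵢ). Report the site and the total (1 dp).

South, total 1582.0 km

Total weighted distance at each candidate:
  North (3, 12): total = 2361.3
  South (7, 9): total = 1582.0
  East (0, 3): total = 1914.4
Minimum is at South with total 1582.0 km.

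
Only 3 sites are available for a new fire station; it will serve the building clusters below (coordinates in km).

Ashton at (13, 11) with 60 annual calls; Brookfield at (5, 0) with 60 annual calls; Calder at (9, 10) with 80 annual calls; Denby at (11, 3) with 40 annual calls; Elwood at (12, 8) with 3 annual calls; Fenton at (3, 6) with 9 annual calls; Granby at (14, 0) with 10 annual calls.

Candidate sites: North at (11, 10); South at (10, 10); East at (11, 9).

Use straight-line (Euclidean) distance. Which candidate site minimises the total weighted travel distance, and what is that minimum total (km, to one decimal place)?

Total weighted distance at each candidate:
  North (11, 10): total = 1465.5
  South (10, 10): total = 1412.1
  East (11, 9): total = 1413.6
Minimum is at South with total 1412.1 km.

South, total 1412.1 km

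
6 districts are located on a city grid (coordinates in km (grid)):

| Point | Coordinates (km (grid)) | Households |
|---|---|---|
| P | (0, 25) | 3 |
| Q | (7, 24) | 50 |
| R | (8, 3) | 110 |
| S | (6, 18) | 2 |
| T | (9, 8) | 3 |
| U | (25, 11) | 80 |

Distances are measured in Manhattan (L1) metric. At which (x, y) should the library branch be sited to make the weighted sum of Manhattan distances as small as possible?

Manhattan distance separates: Σwᵢ(|x−xᵢ|+|y−yᵢ|) = Σwᵢ|x−xᵢ| + Σwᵢ|y−yᵢ|, so x and y are optimised independently as 1-D weighted medians.
Total weight W = 248; half = 124.
x-coordinate, sorted with cumulative weight:
  x=0 (P, w=3) cum 3
  x=6 (S, w=2) cum 5
  x=7 (Q, w=50) cum 55
  x=8 (R, w=110) cum 165  ← median
  x=9 (T, w=3) cum 168
  x=25 (U, w=80) cum 248
⇒ x* = 8
y-coordinate, sorted with cumulative weight:
  y=3 (R, w=110) cum 110
  y=8 (T, w=3) cum 113
  y=11 (U, w=80) cum 193  ← median
  y=18 (S, w=2) cum 195
  y=24 (Q, w=50) cum 245
  y=25 (P, w=3) cum 248
⇒ y* = 11

(8, 11)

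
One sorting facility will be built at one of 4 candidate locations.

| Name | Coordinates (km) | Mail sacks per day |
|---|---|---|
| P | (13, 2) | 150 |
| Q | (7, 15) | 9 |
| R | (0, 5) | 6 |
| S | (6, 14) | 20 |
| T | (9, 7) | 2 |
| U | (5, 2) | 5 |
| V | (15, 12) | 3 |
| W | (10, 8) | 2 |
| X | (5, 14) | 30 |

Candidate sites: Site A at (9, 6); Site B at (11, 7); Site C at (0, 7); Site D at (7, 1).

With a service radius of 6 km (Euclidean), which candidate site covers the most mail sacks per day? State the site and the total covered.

Site A, covering 159

Coverage radius r = 6 km; a point is covered iff (Δx)²+(Δy)² ≤ 6² = 36.
  Site A (9, 6): covers {P, T, U, W} → 159
  Site B (11, 7): covers {P, T, W} → 154
  Site C (0, 7): covers {R} → 6
  Site D (7, 1): covers {U} → 5
Maximum coverage at Site A: 159 mail sacks per day.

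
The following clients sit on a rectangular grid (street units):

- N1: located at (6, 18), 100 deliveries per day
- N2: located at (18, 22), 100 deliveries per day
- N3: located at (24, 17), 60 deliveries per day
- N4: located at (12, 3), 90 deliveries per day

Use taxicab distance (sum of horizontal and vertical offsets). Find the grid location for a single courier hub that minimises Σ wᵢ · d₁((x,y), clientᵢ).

Manhattan distance separates: Σwᵢ(|x−xᵢ|+|y−yᵢ|) = Σwᵢ|x−xᵢ| + Σwᵢ|y−yᵢ|, so x and y are optimised independently as 1-D weighted medians.
Total weight W = 350; half = 175.
x-coordinate, sorted with cumulative weight:
  x=6 (N1, w=100) cum 100
  x=12 (N4, w=90) cum 190  ← median
  x=18 (N2, w=100) cum 290
  x=24 (N3, w=60) cum 350
⇒ x* = 12
y-coordinate, sorted with cumulative weight:
  y=3 (N4, w=90) cum 90
  y=17 (N3, w=60) cum 150
  y=18 (N1, w=100) cum 250  ← median
  y=22 (N2, w=100) cum 350
⇒ y* = 18

(12, 18)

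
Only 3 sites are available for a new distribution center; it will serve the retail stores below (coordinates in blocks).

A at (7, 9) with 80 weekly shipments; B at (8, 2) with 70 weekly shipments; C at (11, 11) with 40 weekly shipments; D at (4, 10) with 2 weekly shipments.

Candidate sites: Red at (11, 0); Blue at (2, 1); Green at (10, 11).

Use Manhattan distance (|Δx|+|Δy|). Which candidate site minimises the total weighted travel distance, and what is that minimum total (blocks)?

Total weighted distance at each candidate:
  Red (11, 0): total = 1864
  Blue (2, 1): total = 2312
  Green (10, 11): total = 1224
Minimum is at Green with total 1224 blocks.

Green, total 1224 blocks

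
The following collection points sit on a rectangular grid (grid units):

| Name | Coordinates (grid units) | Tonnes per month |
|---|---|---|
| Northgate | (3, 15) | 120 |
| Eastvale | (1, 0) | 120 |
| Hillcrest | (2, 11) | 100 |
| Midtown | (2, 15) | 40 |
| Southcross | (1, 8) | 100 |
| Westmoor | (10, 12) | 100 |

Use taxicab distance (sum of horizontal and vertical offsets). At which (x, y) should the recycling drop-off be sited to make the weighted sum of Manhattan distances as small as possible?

(2, 11)

Manhattan distance separates: Σwᵢ(|x−xᵢ|+|y−yᵢ|) = Σwᵢ|x−xᵢ| + Σwᵢ|y−yᵢ|, so x and y are optimised independently as 1-D weighted medians.
Total weight W = 580; half = 290.
x-coordinate, sorted with cumulative weight:
  x=1 (Eastvale, w=120) cum 120
  x=1 (Southcross, w=100) cum 220
  x=2 (Hillcrest, w=100) cum 320  ← median
  x=2 (Midtown, w=40) cum 360
  x=3 (Northgate, w=120) cum 480
  x=10 (Westmoor, w=100) cum 580
⇒ x* = 2
y-coordinate, sorted with cumulative weight:
  y=0 (Eastvale, w=120) cum 120
  y=8 (Southcross, w=100) cum 220
  y=11 (Hillcrest, w=100) cum 320  ← median
  y=12 (Westmoor, w=100) cum 420
  y=15 (Northgate, w=120) cum 540
  y=15 (Midtown, w=40) cum 580
⇒ y* = 11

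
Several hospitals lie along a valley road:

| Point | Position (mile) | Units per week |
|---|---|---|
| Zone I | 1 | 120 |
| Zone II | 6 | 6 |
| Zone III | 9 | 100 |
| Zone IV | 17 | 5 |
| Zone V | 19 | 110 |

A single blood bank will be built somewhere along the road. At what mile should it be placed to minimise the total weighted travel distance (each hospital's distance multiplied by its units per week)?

x = 9

For a sum of weighted absolute distances on a line, the optimum is the weighted median (not the mean). Total weight W = 341; half-weight = 170.5.
Sort by position and accumulate weight:
  mile 1 (Zone I, w=120) → cum 120
  mile 6 (Zone II, w=6) → cum 126
  mile 9 (Zone III, w=100) → cum 226  ≥ 170.5 → median here
  mile 17 (Zone IV, w=5) → cum 231
  mile 19 (Zone V, w=110) → cum 341
Optimal location: mile 9.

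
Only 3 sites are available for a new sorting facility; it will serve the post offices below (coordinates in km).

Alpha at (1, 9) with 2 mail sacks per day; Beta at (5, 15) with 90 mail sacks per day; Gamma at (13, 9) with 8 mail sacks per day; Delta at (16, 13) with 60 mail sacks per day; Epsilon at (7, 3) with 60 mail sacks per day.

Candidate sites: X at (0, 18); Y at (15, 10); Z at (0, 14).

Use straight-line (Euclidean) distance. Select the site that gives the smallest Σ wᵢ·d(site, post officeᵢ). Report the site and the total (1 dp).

Y, total 1879.7 km

Total weighted distance at each candidate:
  X (0, 18): total = 2668.3
  Y (15, 10): total = 1879.7
  Z (0, 14): total = 2324.7
Minimum is at Y with total 1879.7 km.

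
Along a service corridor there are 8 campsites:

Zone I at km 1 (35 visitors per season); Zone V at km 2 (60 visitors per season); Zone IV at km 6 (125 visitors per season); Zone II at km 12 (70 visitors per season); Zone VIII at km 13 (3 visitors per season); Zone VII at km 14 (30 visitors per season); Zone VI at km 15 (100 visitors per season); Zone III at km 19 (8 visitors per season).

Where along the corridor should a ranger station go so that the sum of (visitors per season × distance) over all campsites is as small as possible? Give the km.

For a sum of weighted absolute distances on a line, the optimum is the weighted median (not the mean). Total weight W = 431; half-weight = 215.5.
Sort by position and accumulate weight:
  km 1 (Zone I, w=35) → cum 35
  km 2 (Zone V, w=60) → cum 95
  km 6 (Zone IV, w=125) → cum 220  ≥ 215.5 → median here
  km 12 (Zone II, w=70) → cum 290
  km 13 (Zone VIII, w=3) → cum 293
  km 14 (Zone VII, w=30) → cum 323
  km 15 (Zone VI, w=100) → cum 423
  km 19 (Zone III, w=8) → cum 431
Optimal location: km 6.

x = 6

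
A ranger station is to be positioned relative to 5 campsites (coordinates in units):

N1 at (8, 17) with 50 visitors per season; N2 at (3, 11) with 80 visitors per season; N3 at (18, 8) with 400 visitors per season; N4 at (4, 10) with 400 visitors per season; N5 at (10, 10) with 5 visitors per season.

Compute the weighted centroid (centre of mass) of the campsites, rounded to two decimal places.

The minimiser of Σwᵢ‖p−pᵢ‖² is the weighted centroid p* = (Σwᵢpᵢ)/(Σwᵢ).
Σwᵢ = 935.
Σwᵢxᵢ = 50·8 + 80·3 + 400·18 + 400·4 + 5·10 = 9490.
Σwᵢyᵢ = 50·17 + 80·11 + 400·8 + 400·10 + 5·10 = 8980.
x* = 9490/935 = 10.15, y* = 8980/935 = 9.60.

(10.15, 9.60)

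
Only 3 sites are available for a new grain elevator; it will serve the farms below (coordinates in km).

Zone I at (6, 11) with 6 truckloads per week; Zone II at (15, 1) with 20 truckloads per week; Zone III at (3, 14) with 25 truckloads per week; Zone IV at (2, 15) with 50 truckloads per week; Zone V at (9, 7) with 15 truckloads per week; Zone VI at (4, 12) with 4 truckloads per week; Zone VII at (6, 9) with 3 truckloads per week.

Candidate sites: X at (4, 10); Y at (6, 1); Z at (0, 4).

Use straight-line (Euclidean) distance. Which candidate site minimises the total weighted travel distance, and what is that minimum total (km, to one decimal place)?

X, total 772.2 km

Total weighted distance at each candidate:
  X (4, 10): total = 772.2
  Y (6, 1): total = 1470.9
  Z (0, 4): total = 1382.8
Minimum is at X with total 772.2 km.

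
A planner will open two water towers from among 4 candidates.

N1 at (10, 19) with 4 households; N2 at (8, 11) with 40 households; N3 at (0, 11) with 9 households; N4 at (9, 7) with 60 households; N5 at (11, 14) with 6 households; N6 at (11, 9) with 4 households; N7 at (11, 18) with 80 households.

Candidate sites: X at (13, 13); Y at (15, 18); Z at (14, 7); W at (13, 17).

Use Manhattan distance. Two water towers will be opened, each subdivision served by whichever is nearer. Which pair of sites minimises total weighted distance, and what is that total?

{Z, W}, total 1172

Evaluate every pair (each demand assigned to the nearer of the two):
  {Z, W}: total = 1172
  {Y, Z}: total = 1274
  {X, W}: total = 1317
  {X, Z}: total = 1349
  {X, Y}: total = 1401
  {Y, W}: total = 1781
Best pair: {Z, W} with total 1172.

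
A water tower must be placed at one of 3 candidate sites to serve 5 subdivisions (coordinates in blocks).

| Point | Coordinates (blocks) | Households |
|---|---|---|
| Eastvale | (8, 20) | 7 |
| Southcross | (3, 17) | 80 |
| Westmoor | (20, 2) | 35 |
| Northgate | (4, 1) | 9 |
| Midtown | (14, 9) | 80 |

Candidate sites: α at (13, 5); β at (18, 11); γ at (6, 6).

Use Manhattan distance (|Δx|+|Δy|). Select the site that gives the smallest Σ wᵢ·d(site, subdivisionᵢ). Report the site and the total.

Total weighted distance at each candidate:
  α (13, 5): total = 2767
  β (18, 11): total = 2894
  γ (6, 6): total = 2805
Minimum is at α with total 2767 blocks.

α, total 2767 blocks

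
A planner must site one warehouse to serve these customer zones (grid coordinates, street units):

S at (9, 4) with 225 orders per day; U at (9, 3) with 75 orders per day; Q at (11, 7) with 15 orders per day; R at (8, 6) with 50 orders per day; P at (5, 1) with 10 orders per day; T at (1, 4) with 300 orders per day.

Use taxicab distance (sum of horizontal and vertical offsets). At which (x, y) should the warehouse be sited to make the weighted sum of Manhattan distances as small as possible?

(8, 4)

Manhattan distance separates: Σwᵢ(|x−xᵢ|+|y−yᵢ|) = Σwᵢ|x−xᵢ| + Σwᵢ|y−yᵢ|, so x and y are optimised independently as 1-D weighted medians.
Total weight W = 675; half = 337.5.
x-coordinate, sorted with cumulative weight:
  x=1 (T, w=300) cum 300
  x=5 (P, w=10) cum 310
  x=8 (R, w=50) cum 360  ← median
  x=9 (S, w=225) cum 585
  x=9 (U, w=75) cum 660
  x=11 (Q, w=15) cum 675
⇒ x* = 8
y-coordinate, sorted with cumulative weight:
  y=1 (P, w=10) cum 10
  y=3 (U, w=75) cum 85
  y=4 (S, w=225) cum 310
  y=4 (T, w=300) cum 610  ← median
  y=6 (R, w=50) cum 660
  y=7 (Q, w=15) cum 675
⇒ y* = 4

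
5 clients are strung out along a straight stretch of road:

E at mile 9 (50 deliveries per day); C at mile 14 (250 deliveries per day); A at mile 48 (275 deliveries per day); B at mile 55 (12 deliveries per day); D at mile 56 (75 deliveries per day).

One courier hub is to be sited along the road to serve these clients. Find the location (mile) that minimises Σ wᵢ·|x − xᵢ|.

For a sum of weighted absolute distances on a line, the optimum is the weighted median (not the mean). Total weight W = 662; half-weight = 331.
Sort by position and accumulate weight:
  mile 9 (E, w=50) → cum 50
  mile 14 (C, w=250) → cum 300
  mile 48 (A, w=275) → cum 575  ≥ 331 → median here
  mile 55 (B, w=12) → cum 587
  mile 56 (D, w=75) → cum 662
Optimal location: mile 48.

x = 48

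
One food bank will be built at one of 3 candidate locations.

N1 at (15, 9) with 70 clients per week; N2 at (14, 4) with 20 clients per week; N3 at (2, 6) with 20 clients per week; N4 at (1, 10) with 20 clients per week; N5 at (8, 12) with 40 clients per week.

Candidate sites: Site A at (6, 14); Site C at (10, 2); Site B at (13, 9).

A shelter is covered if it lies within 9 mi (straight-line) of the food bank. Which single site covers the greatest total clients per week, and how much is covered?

Coverage radius r = 9 mi; a point is covered iff (Δx)²+(Δy)² ≤ 9² = 81.
  Site A (6, 14): covers {N3, N4, N5} → 80
  Site C (10, 2): covers {N1, N2, N3} → 110
  Site B (13, 9): covers {N1, N2, N5} → 130
Maximum coverage at Site B: 130 clients per week.

Site B, covering 130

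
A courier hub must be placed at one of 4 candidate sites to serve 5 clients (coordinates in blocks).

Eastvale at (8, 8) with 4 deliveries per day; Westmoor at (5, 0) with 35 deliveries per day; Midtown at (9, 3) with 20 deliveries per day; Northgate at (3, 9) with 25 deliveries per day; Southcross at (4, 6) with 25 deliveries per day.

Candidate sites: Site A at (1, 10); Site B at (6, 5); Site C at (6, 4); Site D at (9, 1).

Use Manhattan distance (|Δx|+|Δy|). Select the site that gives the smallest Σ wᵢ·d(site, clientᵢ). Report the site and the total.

Site C, total 579 blocks

Total weighted distance at each candidate:
  Site A (1, 10): total = 1076
  Site B (6, 5): total = 580
  Site C (6, 4): total = 579
  Site D (9, 1): total = 847
Minimum is at Site C with total 579 blocks.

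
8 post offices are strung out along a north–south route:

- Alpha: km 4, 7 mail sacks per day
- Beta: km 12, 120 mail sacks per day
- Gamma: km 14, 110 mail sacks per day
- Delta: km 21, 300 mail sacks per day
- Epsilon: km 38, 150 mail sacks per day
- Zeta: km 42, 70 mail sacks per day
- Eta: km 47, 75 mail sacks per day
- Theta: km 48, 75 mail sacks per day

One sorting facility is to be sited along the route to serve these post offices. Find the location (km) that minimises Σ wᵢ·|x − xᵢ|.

x = 21

For a sum of weighted absolute distances on a line, the optimum is the weighted median (not the mean). Total weight W = 907; half-weight = 453.5.
Sort by position and accumulate weight:
  km 4 (Alpha, w=7) → cum 7
  km 12 (Beta, w=120) → cum 127
  km 14 (Gamma, w=110) → cum 237
  km 21 (Delta, w=300) → cum 537  ≥ 453.5 → median here
  km 38 (Epsilon, w=150) → cum 687
  km 42 (Zeta, w=70) → cum 757
  km 47 (Eta, w=75) → cum 832
  km 48 (Theta, w=75) → cum 907
Optimal location: km 21.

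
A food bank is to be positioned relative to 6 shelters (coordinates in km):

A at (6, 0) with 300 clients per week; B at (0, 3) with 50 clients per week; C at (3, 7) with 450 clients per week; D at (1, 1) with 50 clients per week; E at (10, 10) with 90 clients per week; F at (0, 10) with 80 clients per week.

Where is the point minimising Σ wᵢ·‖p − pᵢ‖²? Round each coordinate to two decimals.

The minimiser of Σwᵢ‖p−pᵢ‖² is the weighted centroid p* = (Σwᵢpᵢ)/(Σwᵢ).
Σwᵢ = 1020.
Σwᵢxᵢ = 300·6 + 50·0 + 450·3 + 50·1 + 90·10 + 80·0 = 4100.
Σwᵢyᵢ = 300·0 + 50·3 + 450·7 + 50·1 + 90·10 + 80·10 = 5050.
x* = 4100/1020 = 4.02, y* = 5050/1020 = 4.95.

(4.02, 4.95)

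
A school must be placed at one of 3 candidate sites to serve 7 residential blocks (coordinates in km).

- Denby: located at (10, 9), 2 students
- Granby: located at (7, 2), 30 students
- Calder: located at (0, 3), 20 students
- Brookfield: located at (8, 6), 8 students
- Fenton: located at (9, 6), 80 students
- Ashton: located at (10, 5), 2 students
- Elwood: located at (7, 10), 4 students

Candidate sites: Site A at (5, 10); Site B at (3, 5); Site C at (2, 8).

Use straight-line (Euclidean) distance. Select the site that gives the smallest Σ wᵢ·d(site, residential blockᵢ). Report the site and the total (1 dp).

Total weighted distance at each candidate:
  Site A (5, 10): total = 944.3
  Site B (3, 5): total = 805.3
  Site C (2, 8): total = 1029.8
Minimum is at Site B with total 805.3 km.

Site B, total 805.3 km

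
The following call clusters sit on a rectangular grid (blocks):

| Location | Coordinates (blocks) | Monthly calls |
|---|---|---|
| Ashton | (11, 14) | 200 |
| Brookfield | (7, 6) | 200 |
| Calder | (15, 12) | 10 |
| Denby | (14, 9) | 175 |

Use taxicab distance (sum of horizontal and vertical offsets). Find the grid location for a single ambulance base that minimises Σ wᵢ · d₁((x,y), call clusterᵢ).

(11, 9)

Manhattan distance separates: Σwᵢ(|x−xᵢ|+|y−yᵢ|) = Σwᵢ|x−xᵢ| + Σwᵢ|y−yᵢ|, so x and y are optimised independently as 1-D weighted medians.
Total weight W = 585; half = 292.5.
x-coordinate, sorted with cumulative weight:
  x=7 (Brookfield, w=200) cum 200
  x=11 (Ashton, w=200) cum 400  ← median
  x=14 (Denby, w=175) cum 575
  x=15 (Calder, w=10) cum 585
⇒ x* = 11
y-coordinate, sorted with cumulative weight:
  y=6 (Brookfield, w=200) cum 200
  y=9 (Denby, w=175) cum 375  ← median
  y=12 (Calder, w=10) cum 385
  y=14 (Ashton, w=200) cum 585
⇒ y* = 9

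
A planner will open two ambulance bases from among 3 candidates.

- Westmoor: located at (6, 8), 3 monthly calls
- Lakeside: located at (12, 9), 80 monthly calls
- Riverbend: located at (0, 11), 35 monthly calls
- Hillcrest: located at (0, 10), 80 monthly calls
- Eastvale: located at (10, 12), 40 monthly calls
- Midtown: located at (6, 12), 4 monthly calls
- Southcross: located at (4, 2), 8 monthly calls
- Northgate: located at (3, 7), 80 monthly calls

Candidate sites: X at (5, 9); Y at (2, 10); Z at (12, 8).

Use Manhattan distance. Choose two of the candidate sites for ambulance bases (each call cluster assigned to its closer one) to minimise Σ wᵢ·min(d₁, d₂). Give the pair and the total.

Evaluate every pair (each demand assigned to the nearer of the two):
  {Y, Z}: total = 1027
  {X, Z}: total = 1451
  {X, Y}: total = 1551
Best pair: {Y, Z} with total 1027.

{Y, Z}, total 1027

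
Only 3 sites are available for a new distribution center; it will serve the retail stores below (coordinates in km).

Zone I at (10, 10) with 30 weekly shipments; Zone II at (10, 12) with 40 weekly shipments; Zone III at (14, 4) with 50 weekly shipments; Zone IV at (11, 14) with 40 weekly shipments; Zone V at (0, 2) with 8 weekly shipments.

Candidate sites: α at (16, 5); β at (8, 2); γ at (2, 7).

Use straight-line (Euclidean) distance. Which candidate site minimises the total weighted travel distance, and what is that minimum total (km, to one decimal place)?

α, total 1256.9 km

Total weighted distance at each candidate:
  α (16, 5): total = 1256.9
  β (8, 2): total = 1530.3
  γ (2, 7): total = 1751.3
Minimum is at α with total 1256.9 km.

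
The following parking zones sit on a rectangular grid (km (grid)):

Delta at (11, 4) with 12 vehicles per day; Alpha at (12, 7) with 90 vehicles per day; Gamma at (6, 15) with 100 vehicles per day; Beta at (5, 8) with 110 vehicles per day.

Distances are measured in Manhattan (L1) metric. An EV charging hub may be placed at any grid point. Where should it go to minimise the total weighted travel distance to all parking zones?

Manhattan distance separates: Σwᵢ(|x−xᵢ|+|y−yᵢ|) = Σwᵢ|x−xᵢ| + Σwᵢ|y−yᵢ|, so x and y are optimised independently as 1-D weighted medians.
Total weight W = 312; half = 156.
x-coordinate, sorted with cumulative weight:
  x=5 (Beta, w=110) cum 110
  x=6 (Gamma, w=100) cum 210  ← median
  x=11 (Delta, w=12) cum 222
  x=12 (Alpha, w=90) cum 312
⇒ x* = 6
y-coordinate, sorted with cumulative weight:
  y=4 (Delta, w=12) cum 12
  y=7 (Alpha, w=90) cum 102
  y=8 (Beta, w=110) cum 212  ← median
  y=15 (Gamma, w=100) cum 312
⇒ y* = 8

(6, 8)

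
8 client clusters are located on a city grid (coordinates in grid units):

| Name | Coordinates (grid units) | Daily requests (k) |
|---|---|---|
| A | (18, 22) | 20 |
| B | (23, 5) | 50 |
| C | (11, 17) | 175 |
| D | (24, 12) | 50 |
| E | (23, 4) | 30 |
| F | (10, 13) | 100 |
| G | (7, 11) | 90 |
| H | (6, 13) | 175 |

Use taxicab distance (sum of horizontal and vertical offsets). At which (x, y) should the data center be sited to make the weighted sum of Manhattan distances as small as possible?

(10, 13)

Manhattan distance separates: Σwᵢ(|x−xᵢ|+|y−yᵢ|) = Σwᵢ|x−xᵢ| + Σwᵢ|y−yᵢ|, so x and y are optimised independently as 1-D weighted medians.
Total weight W = 690; half = 345.
x-coordinate, sorted with cumulative weight:
  x=6 (H, w=175) cum 175
  x=7 (G, w=90) cum 265
  x=10 (F, w=100) cum 365  ← median
  x=11 (C, w=175) cum 540
  x=18 (A, w=20) cum 560
  x=23 (B, w=50) cum 610
  x=23 (E, w=30) cum 640
  x=24 (D, w=50) cum 690
⇒ x* = 10
y-coordinate, sorted with cumulative weight:
  y=4 (E, w=30) cum 30
  y=5 (B, w=50) cum 80
  y=11 (G, w=90) cum 170
  y=12 (D, w=50) cum 220
  y=13 (F, w=100) cum 320
  y=13 (H, w=175) cum 495  ← median
  y=17 (C, w=175) cum 670
  y=22 (A, w=20) cum 690
⇒ y* = 13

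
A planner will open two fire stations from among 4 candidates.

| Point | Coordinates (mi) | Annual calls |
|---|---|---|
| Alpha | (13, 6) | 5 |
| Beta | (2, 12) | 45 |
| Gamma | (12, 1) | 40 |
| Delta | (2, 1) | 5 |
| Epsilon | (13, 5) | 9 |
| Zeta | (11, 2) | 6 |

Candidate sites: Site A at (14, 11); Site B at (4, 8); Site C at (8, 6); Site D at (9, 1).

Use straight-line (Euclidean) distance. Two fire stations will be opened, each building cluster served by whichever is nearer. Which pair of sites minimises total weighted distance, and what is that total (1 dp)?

{Site B, Site D}, total 452.6

Evaluate every pair (each demand assigned to the nearer of the two):
  {Site B, Site D}: total = 452.6
  {Site B, Site C}: total = 594.7
  {Site C, Site D}: total = 621.1
  {Site A, Site C}: total = 777.9
  {Site A, Site B}: total = 781.1
  {Site A, Site D}: total = 786.7
Best pair: {Site B, Site D} with total 452.6.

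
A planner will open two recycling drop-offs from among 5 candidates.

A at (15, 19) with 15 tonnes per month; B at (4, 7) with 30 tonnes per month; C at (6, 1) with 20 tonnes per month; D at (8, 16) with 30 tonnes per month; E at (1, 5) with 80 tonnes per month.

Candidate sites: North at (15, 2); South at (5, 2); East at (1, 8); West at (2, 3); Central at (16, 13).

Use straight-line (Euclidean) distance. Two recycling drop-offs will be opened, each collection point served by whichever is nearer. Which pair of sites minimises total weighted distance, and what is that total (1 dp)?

{West, Central}, total 750.1

Evaluate every pair (each demand assigned to the nearer of the two):
  {West, Central}: total = 750.1
  {East, Central}: total = 854.5
  {South, Central}: total = 928.8
  {South, East}: total = 949.1
  {East, West}: total = 949.2
  {South, West}: total = 1066.7
  {North, East}: total = 1080.8
  {North, West}: total = 1087.0
  {North, South}: total = 1265.8
  {North, Central}: total = 2036.6
Best pair: {West, Central} with total 750.1.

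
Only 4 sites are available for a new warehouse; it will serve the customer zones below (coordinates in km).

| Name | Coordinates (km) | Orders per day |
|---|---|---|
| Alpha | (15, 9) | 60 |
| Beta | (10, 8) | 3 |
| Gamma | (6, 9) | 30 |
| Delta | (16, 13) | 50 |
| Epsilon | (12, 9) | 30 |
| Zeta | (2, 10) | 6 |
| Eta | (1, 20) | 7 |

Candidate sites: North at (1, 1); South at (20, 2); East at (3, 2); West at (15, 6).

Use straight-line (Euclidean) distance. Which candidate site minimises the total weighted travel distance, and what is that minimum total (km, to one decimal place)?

Total weighted distance at each candidate:
  North (1, 1): total = 2840.5
  South (20, 2): total = 2226.2
  East (3, 2): total = 2458.3
  West (15, 6): total = 1181.8
Minimum is at West with total 1181.8 km.

West, total 1181.8 km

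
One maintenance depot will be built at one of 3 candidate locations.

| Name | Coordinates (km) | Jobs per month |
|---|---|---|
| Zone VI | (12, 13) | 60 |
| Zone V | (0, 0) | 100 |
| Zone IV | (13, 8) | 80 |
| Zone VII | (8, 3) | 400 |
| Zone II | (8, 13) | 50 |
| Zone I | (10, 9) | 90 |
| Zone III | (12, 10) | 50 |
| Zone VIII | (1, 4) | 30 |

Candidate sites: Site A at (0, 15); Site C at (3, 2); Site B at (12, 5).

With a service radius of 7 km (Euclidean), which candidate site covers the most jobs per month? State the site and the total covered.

Site B, covering 620

Coverage radius r = 7 km; a point is covered iff (Δx)²+(Δy)² ≤ 7² = 49.
  Site A (0, 15): covers {none} → 0
  Site C (3, 2): covers {Zone V, Zone VII, Zone VIII} → 530
  Site B (12, 5): covers {Zone IV, Zone VII, Zone I, Zone III} → 620
Maximum coverage at Site B: 620 jobs per month.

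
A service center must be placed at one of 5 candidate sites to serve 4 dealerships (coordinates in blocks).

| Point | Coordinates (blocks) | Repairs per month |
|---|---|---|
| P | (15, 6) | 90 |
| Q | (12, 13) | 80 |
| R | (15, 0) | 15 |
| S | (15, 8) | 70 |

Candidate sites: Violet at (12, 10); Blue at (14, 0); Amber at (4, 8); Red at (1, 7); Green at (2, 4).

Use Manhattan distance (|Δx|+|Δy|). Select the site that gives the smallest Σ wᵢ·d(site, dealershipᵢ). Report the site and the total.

Total weighted distance at each candidate:
  Violet (12, 10): total = 1415
  Blue (14, 0): total = 2475
  Amber (4, 8): total = 3265
  Red (1, 7): total = 4075
  Green (2, 4): total = 4315
Minimum is at Violet with total 1415 blocks.

Violet, total 1415 blocks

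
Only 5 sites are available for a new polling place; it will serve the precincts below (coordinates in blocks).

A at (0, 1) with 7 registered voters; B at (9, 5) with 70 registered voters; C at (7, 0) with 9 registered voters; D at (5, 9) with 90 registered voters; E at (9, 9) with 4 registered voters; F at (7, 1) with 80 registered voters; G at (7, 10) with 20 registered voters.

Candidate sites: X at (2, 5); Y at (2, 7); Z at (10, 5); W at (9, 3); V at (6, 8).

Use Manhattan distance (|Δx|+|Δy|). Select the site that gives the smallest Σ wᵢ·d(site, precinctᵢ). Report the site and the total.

Total weighted distance at each candidate:
  X (2, 5): total = 2216
  Y (2, 7): total = 2320
  Z (10, 5): total = 1790
  W (9, 3): total = 1686
  V (6, 8): total = 1488
Minimum is at V with total 1488 blocks.

V, total 1488 blocks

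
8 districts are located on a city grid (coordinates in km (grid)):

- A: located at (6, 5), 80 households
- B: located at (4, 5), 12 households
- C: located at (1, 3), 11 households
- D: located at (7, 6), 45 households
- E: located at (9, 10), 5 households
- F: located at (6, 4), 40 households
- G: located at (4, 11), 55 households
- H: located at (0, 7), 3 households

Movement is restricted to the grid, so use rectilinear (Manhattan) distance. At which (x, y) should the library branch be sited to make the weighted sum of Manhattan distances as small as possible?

(6, 5)

Manhattan distance separates: Σwᵢ(|x−xᵢ|+|y−yᵢ|) = Σwᵢ|x−xᵢ| + Σwᵢ|y−yᵢ|, so x and y are optimised independently as 1-D weighted medians.
Total weight W = 251; half = 125.5.
x-coordinate, sorted with cumulative weight:
  x=0 (H, w=3) cum 3
  x=1 (C, w=11) cum 14
  x=4 (B, w=12) cum 26
  x=4 (G, w=55) cum 81
  x=6 (A, w=80) cum 161  ← median
  x=6 (F, w=40) cum 201
  x=7 (D, w=45) cum 246
  x=9 (E, w=5) cum 251
⇒ x* = 6
y-coordinate, sorted with cumulative weight:
  y=3 (C, w=11) cum 11
  y=4 (F, w=40) cum 51
  y=5 (A, w=80) cum 131  ← median
  y=5 (B, w=12) cum 143
  y=6 (D, w=45) cum 188
  y=7 (H, w=3) cum 191
  y=10 (E, w=5) cum 196
  y=11 (G, w=55) cum 251
⇒ y* = 5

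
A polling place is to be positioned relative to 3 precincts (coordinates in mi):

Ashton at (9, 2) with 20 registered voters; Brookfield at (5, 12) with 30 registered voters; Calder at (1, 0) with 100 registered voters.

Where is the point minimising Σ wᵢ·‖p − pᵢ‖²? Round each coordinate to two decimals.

The minimiser of Σwᵢ‖p−pᵢ‖² is the weighted centroid p* = (Σwᵢpᵢ)/(Σwᵢ).
Σwᵢ = 150.
Σwᵢxᵢ = 20·9 + 30·5 + 100·1 = 430.
Σwᵢyᵢ = 20·2 + 30·12 + 100·0 = 400.
x* = 430/150 = 2.87, y* = 400/150 = 2.67.

(2.87, 2.67)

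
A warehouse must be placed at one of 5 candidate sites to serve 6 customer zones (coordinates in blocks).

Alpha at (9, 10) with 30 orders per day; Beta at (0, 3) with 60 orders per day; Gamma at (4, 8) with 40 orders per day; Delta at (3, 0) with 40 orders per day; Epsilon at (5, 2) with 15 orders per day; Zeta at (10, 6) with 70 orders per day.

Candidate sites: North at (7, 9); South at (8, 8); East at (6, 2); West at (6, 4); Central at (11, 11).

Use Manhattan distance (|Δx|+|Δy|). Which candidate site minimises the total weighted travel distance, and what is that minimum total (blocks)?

West, total 1675 blocks

Total weighted distance at each candidate:
  North (7, 9): total = 2105
  South (8, 8): total = 1965
  East (6, 2): total = 1845
  West (6, 4): total = 1675
  Central (11, 11): total = 3035
Minimum is at West with total 1675 blocks.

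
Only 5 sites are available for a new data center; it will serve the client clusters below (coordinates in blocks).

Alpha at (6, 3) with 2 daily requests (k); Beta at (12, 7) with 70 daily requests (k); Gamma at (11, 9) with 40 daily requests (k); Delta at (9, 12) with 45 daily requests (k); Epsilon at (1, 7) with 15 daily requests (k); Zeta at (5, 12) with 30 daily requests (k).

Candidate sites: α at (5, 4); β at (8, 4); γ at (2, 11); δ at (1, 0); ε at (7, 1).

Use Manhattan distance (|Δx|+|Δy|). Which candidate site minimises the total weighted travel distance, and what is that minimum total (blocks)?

β, total 1701 blocks

Total weighted distance at each candidate:
  α (5, 4): total = 2029
  β (8, 4): total = 1701
  γ (2, 11): total = 1999
  δ (1, 0): total = 3521
  ε (7, 1): total = 2411
Minimum is at β with total 1701 blocks.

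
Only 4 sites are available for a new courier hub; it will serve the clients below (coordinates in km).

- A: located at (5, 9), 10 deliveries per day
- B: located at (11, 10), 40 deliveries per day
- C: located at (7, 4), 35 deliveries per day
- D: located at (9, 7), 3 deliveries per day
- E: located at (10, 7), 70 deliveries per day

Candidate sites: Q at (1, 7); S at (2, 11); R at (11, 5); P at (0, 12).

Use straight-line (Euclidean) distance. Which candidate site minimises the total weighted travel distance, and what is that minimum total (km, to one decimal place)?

Total weighted distance at each candidate:
  Q (1, 7): total = 1351.1
  S (2, 11): total = 1349.6
  R (11, 5): total = 581.4
  P (0, 12): total = 1691.1
Minimum is at R with total 581.4 km.

R, total 581.4 km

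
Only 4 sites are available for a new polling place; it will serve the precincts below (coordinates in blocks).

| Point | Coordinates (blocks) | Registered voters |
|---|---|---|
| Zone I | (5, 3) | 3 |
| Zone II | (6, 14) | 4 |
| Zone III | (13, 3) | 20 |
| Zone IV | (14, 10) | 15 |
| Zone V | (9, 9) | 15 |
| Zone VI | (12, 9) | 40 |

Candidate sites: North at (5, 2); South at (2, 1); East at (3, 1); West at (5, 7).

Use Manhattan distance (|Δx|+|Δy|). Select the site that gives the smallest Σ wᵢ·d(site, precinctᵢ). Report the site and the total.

West, total 914 blocks

Total weighted distance at each candidate:
  North (5, 2): total = 1215
  South (2, 1): total = 1603
  East (3, 1): total = 1506
  West (5, 7): total = 914
Minimum is at West with total 914 blocks.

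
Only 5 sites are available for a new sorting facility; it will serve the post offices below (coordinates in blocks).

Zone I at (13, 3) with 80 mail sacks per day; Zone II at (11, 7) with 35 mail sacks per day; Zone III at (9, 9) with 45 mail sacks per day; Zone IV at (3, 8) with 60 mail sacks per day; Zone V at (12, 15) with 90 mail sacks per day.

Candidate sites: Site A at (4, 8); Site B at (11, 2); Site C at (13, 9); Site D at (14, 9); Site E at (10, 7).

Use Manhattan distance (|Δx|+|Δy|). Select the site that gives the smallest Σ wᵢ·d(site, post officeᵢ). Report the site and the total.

Total weighted distance at each candidate:
  Site A (4, 8): total = 3080
  Site B (11, 2): total = 2920
  Site C (13, 9): total = 2090
  Site D (14, 9): total = 2400
  Site E (10, 7): total = 2110
Minimum is at Site C with total 2090 blocks.

Site C, total 2090 blocks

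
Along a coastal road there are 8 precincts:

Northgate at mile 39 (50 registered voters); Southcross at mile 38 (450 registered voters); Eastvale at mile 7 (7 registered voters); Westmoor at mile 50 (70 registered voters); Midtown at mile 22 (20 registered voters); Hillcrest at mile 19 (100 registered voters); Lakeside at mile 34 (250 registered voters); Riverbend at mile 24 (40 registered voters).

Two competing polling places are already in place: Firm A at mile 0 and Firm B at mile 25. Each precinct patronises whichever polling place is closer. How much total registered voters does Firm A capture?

7

The indifferent point is the midpoint (0+25)/2 = 12.5; precincts left of it (closer to Firm A at 0) go to Firm A, those right go to Firm B.
  Eastvale at 7 (w=7) → Firm A
  Hillcrest at 19 (w=100) → Firm B
  Midtown at 22 (w=20) → Firm B
  Riverbend at 24 (w=40) → Firm B
  Lakeside at 34 (w=250) → Firm B
  Southcross at 38 (w=450) → Firm B
  Northgate at 39 (w=50) → Firm B
  Westmoor at 50 (w=70) → Firm B
Firm A captures 7; Firm B captures 980.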